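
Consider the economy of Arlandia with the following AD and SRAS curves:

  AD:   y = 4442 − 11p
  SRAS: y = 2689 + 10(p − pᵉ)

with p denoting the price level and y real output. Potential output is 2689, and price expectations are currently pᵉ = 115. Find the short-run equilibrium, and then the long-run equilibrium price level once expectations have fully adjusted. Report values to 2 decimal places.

Short run: with pᵉ = 115, SRAS is y = 1539 + 10p. Setting AD = SRAS gives 2903 = 21p, so p = 138.24 and y = 4442 − 11p = 2921.38.
Output 2921.38 is above potential 2689, so over time expected prices rise and SRAS shifts left until y returns to 2689.
Long run: y = 2689 on the AD curve gives 2689 = 4442 − 11p, so p = 159.36.

Short run: p = 138.24, y = 2921.38. Long run: p = 159.36.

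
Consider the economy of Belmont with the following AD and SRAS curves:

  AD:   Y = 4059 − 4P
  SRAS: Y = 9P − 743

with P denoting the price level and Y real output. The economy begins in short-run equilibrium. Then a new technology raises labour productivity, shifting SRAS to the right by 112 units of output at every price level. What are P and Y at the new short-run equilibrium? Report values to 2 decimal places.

This is a positive supply shock: SRAS shifts right.
New SRAS: Y = 9P − 631.
Set AD = SRAS: 4059 − 4P = 9P − 631, so 4690 = 13P and P = 360.77.
Substituting into AD, Y = 2615.92.

P = 360.77, Y = 2615.92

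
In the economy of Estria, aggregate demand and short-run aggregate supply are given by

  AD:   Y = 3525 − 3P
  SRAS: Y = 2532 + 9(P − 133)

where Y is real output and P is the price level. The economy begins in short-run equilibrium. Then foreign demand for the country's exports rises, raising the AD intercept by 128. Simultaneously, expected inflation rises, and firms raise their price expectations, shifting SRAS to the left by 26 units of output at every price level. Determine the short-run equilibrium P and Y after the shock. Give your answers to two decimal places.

After both shocks: AD is Y = 3653 − 3P and SRAS is Y = 1309 + 9P.
Setting them equal: 2344 = 12P, so P = 195.33.
Substituting into AD, Y = 3067.00.

P = 195.33, Y = 3067.00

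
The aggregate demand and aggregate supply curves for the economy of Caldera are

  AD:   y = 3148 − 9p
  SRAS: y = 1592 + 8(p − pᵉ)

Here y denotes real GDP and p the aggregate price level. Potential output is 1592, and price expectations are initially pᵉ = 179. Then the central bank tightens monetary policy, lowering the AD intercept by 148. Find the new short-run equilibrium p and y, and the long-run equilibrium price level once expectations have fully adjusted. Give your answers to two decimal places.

AD shifts left: new AD is y = 3000 − 9p. With pᵉ = 179, SRAS is y = 160 + 8p.
Short run: 3000 − 9p = 160 + 8p gives 2840 = 17p, so p = 167.06 and y = 3000 − 9p = 1496.47.
y = 1496.47 is below potential 1592; expectations adjust and SRAS shifts right until y = 1592.
Long run: on the new AD curve, 1592 = 3000 − 9p gives p = 156.44.

Short run: p = 167.06, y = 1496.47. Long run: p = 156.44.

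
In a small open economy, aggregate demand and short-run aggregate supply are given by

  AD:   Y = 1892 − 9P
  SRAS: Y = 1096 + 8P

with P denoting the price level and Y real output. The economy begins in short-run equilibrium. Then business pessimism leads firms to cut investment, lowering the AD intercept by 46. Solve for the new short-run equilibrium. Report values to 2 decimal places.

P = 44.12, Y = 1448.94

This is a negative demand shock: AD shifts left.
New AD: Y = 1846 − 9P.
Set AD = SRAS: 1846 − 9P = 1096 + 8P, so 750 = 17P and P = 44.12.
Substituting into AD, Y = 1448.94.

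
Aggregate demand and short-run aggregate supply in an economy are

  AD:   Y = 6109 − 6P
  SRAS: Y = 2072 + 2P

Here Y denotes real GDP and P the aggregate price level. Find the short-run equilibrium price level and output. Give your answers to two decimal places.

P = 504.63, Y = 3081.25

Set AD = SRAS: 6109 − 6P = 2072 + 2P, so 4037 = 8P and P = 504.63.
Substituting into AD, Y = 6109 − 6P = 3081.25.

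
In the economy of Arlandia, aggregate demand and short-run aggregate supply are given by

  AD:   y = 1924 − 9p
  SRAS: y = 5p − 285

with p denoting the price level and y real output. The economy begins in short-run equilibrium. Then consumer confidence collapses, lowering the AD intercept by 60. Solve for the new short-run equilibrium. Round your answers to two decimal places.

p = 153.50, y = 482.50

This is a negative demand shock: AD shifts left.
New AD: y = 1864 − 9p.
Set AD = SRAS: 1864 − 9p = 5p − 285, so 2149 = 14p and p = 153.50.
Substituting into AD, y = 482.50.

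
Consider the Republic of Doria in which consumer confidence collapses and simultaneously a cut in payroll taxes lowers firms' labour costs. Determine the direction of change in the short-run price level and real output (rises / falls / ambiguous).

The first event is a negative demand shock: AD shifts left, which by itself pushes P down and Y down.
The second is a favourable supply shock: SRAS shifts right, which by itself pushes P down and Y up.
Both shocks push P down, so P falls. The two shocks push Y in opposite directions, so the effect on Y is ambiguous.

Price level: falls; output: ambiguous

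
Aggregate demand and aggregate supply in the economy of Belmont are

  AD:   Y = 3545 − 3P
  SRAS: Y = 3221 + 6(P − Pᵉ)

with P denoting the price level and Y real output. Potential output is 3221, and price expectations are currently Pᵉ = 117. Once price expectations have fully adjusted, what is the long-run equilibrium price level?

Long-run P = 108

Short run: with Pᵉ = 117, SRAS is Y = 2519 + 6P. Setting AD = SRAS gives 1026 = 9P, so P = 114 and Y = 3545 − 3·114 = 3203.
Output 3203 is below potential 3221, so over time expected prices fall and SRAS shifts right until Y returns to 3221.
Long run: Y = 3221 on the AD curve gives 3221 = 3545 − 3P, so P = 108.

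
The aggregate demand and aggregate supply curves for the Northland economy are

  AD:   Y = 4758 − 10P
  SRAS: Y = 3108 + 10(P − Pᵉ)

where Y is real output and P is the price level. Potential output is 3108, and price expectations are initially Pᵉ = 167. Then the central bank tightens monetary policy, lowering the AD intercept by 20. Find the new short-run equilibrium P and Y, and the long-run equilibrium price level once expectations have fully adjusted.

AD shifts left: new AD is Y = 4738 − 10P. With Pᵉ = 167, SRAS is Y = 1438 + 10P.
Short run: 4738 − 10P = 1438 + 10P gives 3300 = 20P, so P = 165 and Y = 4738 − 10·165 = 3088.
Y = 3088 is below potential 3108; expectations adjust and SRAS shifts right until Y = 3108.
Long run: on the new AD curve, 3108 = 4738 − 10P gives P = 163.

Short run: P = 165, Y = 3088. Long run: P = 163.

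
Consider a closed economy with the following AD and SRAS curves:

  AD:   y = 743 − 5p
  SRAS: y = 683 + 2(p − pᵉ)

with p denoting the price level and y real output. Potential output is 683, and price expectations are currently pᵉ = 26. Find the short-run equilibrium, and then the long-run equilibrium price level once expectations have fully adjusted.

Short run: with pᵉ = 26, SRAS is y = 631 + 2p. Setting AD = SRAS gives 112 = 7p, so p = 16 and y = 743 − 5·16 = 663.
Output 663 is below potential 683, so over time expected prices fall and SRAS shifts right until y returns to 683.
Long run: y = 683 on the AD curve gives 683 = 743 − 5p, so p = 12.

Short run: p = 16, y = 663. Long run: p = 12.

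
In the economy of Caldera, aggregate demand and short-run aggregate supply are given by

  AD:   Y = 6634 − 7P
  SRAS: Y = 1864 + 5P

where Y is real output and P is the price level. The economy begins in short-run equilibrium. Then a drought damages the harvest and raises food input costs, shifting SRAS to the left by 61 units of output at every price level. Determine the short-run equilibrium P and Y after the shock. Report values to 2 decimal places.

This is a negative supply shock: SRAS shifts left.
New SRAS: Y = 1803 + 5P.
Set AD = SRAS: 6634 − 7P = 1803 + 5P, so 4831 = 12P and P = 402.58.
Substituting into AD, Y = 3815.92.

P = 402.58, Y = 3815.92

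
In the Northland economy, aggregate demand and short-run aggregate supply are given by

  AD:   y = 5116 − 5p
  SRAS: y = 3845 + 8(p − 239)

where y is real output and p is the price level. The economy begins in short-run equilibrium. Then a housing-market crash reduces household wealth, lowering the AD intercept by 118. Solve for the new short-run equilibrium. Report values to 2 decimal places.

p = 235.77, y = 3819.15

This is a negative demand shock: AD shifts left.
New AD: y = 4998 − 5p.
SRAS can be written y = 1933 + 8p.
Set AD = SRAS: 4998 − 5p = 1933 + 8p, so 3065 = 13p and p = 235.77.
Substituting into AD, y = 3819.15.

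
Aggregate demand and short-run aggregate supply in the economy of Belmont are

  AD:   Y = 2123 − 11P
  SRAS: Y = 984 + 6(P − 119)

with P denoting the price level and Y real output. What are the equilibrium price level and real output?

P = 109, Y = 924

Write SRAS as Y = 984 + 6P − 714 = 270 + 6P.
Set AD = SRAS: 2123 − 11P = 270 + 6P, so 1853 = 17P and P = 109.
Then Y = 2123 − 11·109 = 924.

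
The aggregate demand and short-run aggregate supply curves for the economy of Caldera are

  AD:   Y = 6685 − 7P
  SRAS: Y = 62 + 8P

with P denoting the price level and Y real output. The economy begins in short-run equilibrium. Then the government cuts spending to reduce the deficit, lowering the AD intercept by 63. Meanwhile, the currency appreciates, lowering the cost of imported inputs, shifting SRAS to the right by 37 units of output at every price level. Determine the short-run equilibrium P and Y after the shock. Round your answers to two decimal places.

After both shocks: AD is Y = 6622 − 7P and SRAS is Y = 99 + 8P.
Setting them equal: 6523 = 15P, so P = 434.87.
Substituting into AD, Y = 3577.93.

P = 434.87, Y = 3577.93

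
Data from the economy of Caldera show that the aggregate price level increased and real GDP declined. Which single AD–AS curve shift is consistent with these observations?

P rose and Y fell. An AD shift moves P and Y in the same direction; an SRAS shift moves them in opposite directions.
Here P and Y moved in opposite directions, so the SRAS curve shifted.
Since Y fell, SRAS shifted left.

SRAS shifted left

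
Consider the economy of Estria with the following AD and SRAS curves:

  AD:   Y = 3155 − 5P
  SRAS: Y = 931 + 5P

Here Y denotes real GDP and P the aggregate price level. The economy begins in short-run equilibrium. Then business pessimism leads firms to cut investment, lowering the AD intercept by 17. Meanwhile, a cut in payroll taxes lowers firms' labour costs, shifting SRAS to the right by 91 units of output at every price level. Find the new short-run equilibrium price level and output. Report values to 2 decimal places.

P = 211.60, Y = 2080.00

After both shocks: AD is Y = 3138 − 5P and SRAS is Y = 1022 + 5P.
Setting them equal: 2116 = 10P, so P = 211.60.
Substituting into AD, Y = 2080.00.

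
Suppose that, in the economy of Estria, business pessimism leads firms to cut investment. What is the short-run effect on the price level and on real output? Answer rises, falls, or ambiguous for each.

This is a negative demand shock: AD shifts left.
Moving along the upward-sloping SRAS curve, P falls and Y falls.

Price level: falls; output: falls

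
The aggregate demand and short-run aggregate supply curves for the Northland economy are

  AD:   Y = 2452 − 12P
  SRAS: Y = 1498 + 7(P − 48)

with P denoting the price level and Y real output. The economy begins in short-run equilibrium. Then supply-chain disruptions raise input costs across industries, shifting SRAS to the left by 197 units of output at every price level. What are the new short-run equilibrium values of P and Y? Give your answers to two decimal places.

P = 78.26, Y = 1512.84

This is a negative supply shock: SRAS shifts left.
New SRAS: Y = 965 + 7P.
Set AD = SRAS: 2452 − 12P = 965 + 7P, so 1487 = 19P and P = 78.26.
Substituting into AD, Y = 1512.84.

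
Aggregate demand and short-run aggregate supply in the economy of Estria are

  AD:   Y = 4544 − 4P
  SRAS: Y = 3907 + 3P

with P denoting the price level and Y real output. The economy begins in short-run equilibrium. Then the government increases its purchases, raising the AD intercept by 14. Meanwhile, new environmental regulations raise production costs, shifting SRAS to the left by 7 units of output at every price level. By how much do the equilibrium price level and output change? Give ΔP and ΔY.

After both shocks: AD is Y = 4558 − 4P and SRAS is Y = 3900 + 3P.
Setting them equal: 658 = 7P, so P = 94.
Y = 4558 − 4·94 = 4182.
Initially P = 91, Y = 4180, so ΔP = +3 and ΔY = +2.

ΔP = +3, ΔY = +2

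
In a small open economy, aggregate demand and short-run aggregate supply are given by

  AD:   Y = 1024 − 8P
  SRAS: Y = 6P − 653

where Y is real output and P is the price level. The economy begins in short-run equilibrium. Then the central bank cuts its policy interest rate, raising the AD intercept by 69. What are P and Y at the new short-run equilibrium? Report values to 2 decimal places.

This is a positive demand shock: AD shifts right.
New AD: Y = 1093 − 8P.
Set AD = SRAS: 1093 − 8P = 6P − 653, so 1746 = 14P and P = 124.71.
Substituting into AD, Y = 95.29.

P = 124.71, Y = 95.29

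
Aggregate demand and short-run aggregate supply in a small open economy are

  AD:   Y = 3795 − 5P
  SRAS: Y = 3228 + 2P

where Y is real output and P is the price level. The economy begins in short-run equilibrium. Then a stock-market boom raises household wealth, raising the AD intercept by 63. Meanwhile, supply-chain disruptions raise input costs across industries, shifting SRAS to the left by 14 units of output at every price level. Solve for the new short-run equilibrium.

After both shocks: AD is Y = 3858 − 5P and SRAS is Y = 3214 + 2P.
Setting them equal: 644 = 7P, so P = 92.
Y = 3858 − 5·92 = 3398.

P = 92, Y = 3398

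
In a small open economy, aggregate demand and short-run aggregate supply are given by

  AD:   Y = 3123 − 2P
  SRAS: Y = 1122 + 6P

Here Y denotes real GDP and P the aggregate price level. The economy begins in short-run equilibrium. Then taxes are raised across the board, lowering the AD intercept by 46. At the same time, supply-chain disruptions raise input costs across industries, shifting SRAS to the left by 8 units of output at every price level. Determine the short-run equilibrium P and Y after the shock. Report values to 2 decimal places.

P = 245.38, Y = 2586.25

After both shocks: AD is Y = 3077 − 2P and SRAS is Y = 1114 + 6P.
Setting them equal: 1963 = 8P, so P = 245.38.
Substituting into AD, Y = 2586.25.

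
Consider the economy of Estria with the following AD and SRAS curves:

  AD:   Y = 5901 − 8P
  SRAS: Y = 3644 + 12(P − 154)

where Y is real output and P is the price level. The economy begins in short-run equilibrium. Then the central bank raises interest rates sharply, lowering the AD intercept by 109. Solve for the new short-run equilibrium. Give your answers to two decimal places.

This is a negative demand shock: AD shifts left.
New AD: Y = 5792 − 8P.
SRAS can be written Y = 1796 + 12P.
Set AD = SRAS: 5792 − 8P = 1796 + 12P, so 3996 = 20P and P = 199.80.
Substituting into AD, Y = 4193.60.

P = 199.80, Y = 4193.60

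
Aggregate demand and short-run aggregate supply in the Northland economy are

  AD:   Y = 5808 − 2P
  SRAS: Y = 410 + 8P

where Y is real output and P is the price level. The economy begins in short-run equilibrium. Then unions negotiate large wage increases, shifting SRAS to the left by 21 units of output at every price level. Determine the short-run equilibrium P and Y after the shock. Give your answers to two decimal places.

This is a negative supply shock: SRAS shifts left.
New SRAS: Y = 389 + 8P.
Set AD = SRAS: 5808 − 2P = 389 + 8P, so 5419 = 10P and P = 541.90.
Substituting into AD, Y = 4724.20.

P = 541.90, Y = 4724.20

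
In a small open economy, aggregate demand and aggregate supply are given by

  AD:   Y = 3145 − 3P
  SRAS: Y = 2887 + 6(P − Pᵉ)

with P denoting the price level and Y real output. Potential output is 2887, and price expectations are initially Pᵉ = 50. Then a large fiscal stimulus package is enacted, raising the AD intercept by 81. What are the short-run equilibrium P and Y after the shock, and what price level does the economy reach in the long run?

AD shifts right: new AD is Y = 3226 − 3P. With Pᵉ = 50, SRAS is Y = 2587 + 6P.
Short run: 3226 − 3P = 2587 + 6P gives 639 = 9P, so P = 71 and Y = 3226 − 3·71 = 3013.
Y = 3013 is above potential 2887; expectations adjust and SRAS shifts left until Y = 2887.
Long run: on the new AD curve, 2887 = 3226 − 3P gives P = 113.

Short run: P = 71, Y = 3013. Long run: P = 113.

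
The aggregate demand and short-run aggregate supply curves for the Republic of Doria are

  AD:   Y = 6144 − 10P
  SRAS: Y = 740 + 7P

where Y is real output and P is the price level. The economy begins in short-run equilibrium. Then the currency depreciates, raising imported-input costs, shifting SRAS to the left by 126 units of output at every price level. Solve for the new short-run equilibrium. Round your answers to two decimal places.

P = 325.29, Y = 2891.06

This is a negative supply shock: SRAS shifts left.
New SRAS: Y = 614 + 7P.
Set AD = SRAS: 6144 − 10P = 614 + 7P, so 5530 = 17P and P = 325.29.
Substituting into AD, Y = 2891.06.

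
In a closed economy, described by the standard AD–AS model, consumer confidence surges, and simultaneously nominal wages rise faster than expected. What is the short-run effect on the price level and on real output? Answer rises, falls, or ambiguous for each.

The first event is a positive demand shock: AD shifts right, which by itself pushes P up and Y up.
The second is an adverse supply shock: SRAS shifts left, which by itself pushes P up and Y down.
Both shocks push P up, so P rises. The two shocks push Y in opposite directions, so the effect on Y is ambiguous.

Price level: rises; output: ambiguous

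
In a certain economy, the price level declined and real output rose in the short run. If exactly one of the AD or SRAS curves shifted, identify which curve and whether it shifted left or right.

P fell and Y rose. An AD shift moves P and Y in the same direction; an SRAS shift moves them in opposite directions.
Here P and Y moved in opposite directions, so the SRAS curve shifted.
Since Y rose, SRAS shifted right.

SRAS shifted right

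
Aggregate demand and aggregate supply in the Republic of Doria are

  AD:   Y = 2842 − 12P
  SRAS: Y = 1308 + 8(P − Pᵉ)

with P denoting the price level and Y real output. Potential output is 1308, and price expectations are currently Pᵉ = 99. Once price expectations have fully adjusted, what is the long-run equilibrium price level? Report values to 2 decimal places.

Short run: with Pᵉ = 99, SRAS is Y = 516 + 8P. Setting AD = SRAS gives 2326 = 20P, so P = 116.30 and Y = 2842 − 12P = 1446.40.
Output 1446.40 is above potential 1308, so over time expected prices rise and SRAS shifts left until Y returns to 1308.
Long run: Y = 1308 on the AD curve gives 1308 = 2842 − 12P, so P = 127.83.

Long-run P = 127.83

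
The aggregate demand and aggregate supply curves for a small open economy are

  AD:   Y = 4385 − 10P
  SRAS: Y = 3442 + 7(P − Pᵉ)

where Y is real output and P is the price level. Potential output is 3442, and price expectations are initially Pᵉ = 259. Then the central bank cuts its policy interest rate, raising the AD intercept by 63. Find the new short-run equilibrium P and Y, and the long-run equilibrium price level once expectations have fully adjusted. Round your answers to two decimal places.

Short run: P = 165.82, Y = 2789.76. Long run: P = 100.60.

AD shifts right: new AD is Y = 4448 − 10P. With Pᵉ = 259, SRAS is Y = 1629 + 7P.
Short run: 4448 − 10P = 1629 + 7P gives 2819 = 17P, so P = 165.82 and Y = 4448 − 10P = 2789.76.
Y = 2789.76 is below potential 3442; expectations adjust and SRAS shifts right until Y = 3442.
Long run: on the new AD curve, 3442 = 4448 − 10P gives P = 100.60.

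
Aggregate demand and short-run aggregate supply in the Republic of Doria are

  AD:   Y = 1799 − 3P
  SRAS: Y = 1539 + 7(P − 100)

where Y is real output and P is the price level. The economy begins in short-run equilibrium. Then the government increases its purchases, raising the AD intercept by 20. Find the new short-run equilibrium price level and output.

P = 98, Y = 1525

This is a positive demand shock: AD shifts right.
New AD: Y = 1819 − 3P.
SRAS can be written Y = 839 + 7P.
Set AD = SRAS: 1819 − 3P = 839 + 7P, so 980 = 10P and P = 98.
Y = 1819 − 3·98 = 1525.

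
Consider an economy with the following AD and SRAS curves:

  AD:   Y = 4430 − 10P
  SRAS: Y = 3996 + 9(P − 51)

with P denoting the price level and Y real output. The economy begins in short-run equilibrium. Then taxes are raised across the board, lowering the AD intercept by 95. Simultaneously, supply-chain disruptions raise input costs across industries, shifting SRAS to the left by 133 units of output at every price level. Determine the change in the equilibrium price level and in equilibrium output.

After both shocks: AD is Y = 4335 − 10P and SRAS is Y = 3404 + 9P.
Setting them equal: 931 = 19P, so P = 49.
Y = 4335 − 10·49 = 3845.
Initially P = 47, Y = 3960, so ΔP = +2 and ΔY = -115.

ΔP = +2, ΔY = -115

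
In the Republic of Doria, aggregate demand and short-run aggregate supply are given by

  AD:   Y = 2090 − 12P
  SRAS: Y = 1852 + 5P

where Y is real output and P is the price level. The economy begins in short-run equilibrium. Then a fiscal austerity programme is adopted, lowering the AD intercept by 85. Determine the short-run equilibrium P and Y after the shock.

P = 9, Y = 1897

This is a negative demand shock: AD shifts left.
New AD: Y = 2005 − 12P.
Set AD = SRAS: 2005 − 12P = 1852 + 5P, so 153 = 17P and P = 9.
Y = 2005 − 12·9 = 1897.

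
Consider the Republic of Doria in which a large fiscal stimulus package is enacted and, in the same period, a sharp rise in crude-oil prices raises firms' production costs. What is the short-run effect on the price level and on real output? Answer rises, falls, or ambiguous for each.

The first event is a positive demand shock: AD shifts right, which by itself pushes P up and Y up.
The second is an adverse supply shock: SRAS shifts left, which by itself pushes P up and Y down.
Both shocks push P up, so P rises. The two shocks push Y in opposite directions, so the effect on Y is ambiguous.

Price level: rises; output: ambiguous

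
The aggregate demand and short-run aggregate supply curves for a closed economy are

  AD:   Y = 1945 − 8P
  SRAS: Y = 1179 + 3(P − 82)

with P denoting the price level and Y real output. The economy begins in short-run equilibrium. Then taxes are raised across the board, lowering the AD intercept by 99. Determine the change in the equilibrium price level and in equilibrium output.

ΔP = -9, ΔY = -27

This is a negative demand shock: AD shifts left.
New AD: Y = 1846 − 8P.
SRAS can be written Y = 933 + 3P.
Set AD = SRAS: 1846 − 8P = 933 + 3P, so 913 = 11P and P = 83.
Y = 1846 − 8·83 = 1182.
Initially P = 92, Y = 1209, so ΔP = -9 and ΔY = -27.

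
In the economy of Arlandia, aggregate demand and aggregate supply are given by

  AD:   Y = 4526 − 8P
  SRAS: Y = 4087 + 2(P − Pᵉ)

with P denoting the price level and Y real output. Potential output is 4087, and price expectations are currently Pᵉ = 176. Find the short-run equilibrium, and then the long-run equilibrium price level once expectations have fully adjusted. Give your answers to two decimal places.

Short run: with Pᵉ = 176, SRAS is Y = 3735 + 2P. Setting AD = SRAS gives 791 = 10P, so P = 79.10 and Y = 4526 − 8P = 3893.20.
Output 3893.20 is below potential 4087, so over time expected prices fall and SRAS shifts right until Y returns to 4087.
Long run: Y = 4087 on the AD curve gives 4087 = 4526 − 8P, so P = 54.88.

Short run: P = 79.10, Y = 3893.20. Long run: P = 54.88.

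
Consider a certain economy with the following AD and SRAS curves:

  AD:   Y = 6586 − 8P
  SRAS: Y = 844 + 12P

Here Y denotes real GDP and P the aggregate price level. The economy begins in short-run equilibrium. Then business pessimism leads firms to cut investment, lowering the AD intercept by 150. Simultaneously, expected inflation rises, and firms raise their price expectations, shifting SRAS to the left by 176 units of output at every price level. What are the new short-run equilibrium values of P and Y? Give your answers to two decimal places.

P = 288.40, Y = 4128.80

After both shocks: AD is Y = 6436 − 8P and SRAS is Y = 668 + 12P.
Setting them equal: 5768 = 20P, so P = 288.40.
Substituting into AD, Y = 4128.80.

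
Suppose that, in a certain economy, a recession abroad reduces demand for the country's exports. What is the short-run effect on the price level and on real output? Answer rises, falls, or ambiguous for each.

Price level: falls; output: falls

This is a negative demand shock: AD shifts left.
Moving along the upward-sloping SRAS curve, P falls and Y falls.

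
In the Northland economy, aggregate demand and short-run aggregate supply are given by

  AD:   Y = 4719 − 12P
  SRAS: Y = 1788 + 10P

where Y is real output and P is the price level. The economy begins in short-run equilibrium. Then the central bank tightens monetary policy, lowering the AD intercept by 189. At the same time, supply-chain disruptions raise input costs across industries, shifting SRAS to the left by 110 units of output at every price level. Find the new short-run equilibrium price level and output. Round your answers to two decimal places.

P = 129.64, Y = 2974.36

After both shocks: AD is Y = 4530 − 12P and SRAS is Y = 1678 + 10P.
Setting them equal: 2852 = 22P, so P = 129.64.
Substituting into AD, Y = 2974.36.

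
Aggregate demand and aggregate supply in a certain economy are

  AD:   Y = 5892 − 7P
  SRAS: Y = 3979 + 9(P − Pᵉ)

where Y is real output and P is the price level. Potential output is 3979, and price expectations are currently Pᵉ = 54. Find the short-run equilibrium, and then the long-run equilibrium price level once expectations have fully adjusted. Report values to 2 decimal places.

Short run: with Pᵉ = 54, SRAS is Y = 3493 + 9P. Setting AD = SRAS gives 2399 = 16P, so P = 149.94 and Y = 5892 − 7P = 4842.44.
Output 4842.44 is above potential 3979, so over time expected prices rise and SRAS shifts left until Y returns to 3979.
Long run: Y = 3979 on the AD curve gives 3979 = 5892 − 7P, so P = 273.29.

Short run: P = 149.94, Y = 4842.44. Long run: P = 273.29.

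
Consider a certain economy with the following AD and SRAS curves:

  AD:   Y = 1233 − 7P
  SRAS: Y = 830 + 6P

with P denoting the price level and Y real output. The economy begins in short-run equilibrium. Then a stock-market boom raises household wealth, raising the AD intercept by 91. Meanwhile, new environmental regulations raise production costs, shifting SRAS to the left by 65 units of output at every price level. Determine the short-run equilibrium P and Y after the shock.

After both shocks: AD is Y = 1324 − 7P and SRAS is Y = 765 + 6P.
Setting them equal: 559 = 13P, so P = 43.
Y = 1324 − 7·43 = 1023.

P = 43, Y = 1023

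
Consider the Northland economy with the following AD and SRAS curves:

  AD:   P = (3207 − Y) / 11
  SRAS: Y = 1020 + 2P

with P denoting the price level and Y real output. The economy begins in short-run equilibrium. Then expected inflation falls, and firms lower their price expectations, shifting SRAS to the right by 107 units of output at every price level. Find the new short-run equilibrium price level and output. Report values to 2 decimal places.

This is a positive supply shock: SRAS shifts right.
New SRAS: Y = 1127 + 2P.
Set AD = SRAS: 3207 − 11P = 1127 + 2P, so 2080 = 13P and P = 160.00.
Substituting into AD, Y = 1447.00.

P = 160.00, Y = 1447.00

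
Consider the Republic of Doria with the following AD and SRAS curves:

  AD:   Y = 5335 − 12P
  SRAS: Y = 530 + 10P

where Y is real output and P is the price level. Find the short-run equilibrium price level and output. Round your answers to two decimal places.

Set AD = SRAS: 5335 − 12P = 530 + 10P, so 4805 = 22P and P = 218.41.
Substituting into AD, Y = 5335 − 12P = 2714.09.

P = 218.41, Y = 2714.09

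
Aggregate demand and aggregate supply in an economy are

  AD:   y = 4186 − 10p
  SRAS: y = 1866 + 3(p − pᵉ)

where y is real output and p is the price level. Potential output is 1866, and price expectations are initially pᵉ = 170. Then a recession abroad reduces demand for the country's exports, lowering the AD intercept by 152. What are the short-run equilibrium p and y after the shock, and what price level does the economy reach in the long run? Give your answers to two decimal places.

AD shifts left: new AD is y = 4034 − 10p. With pᵉ = 170, SRAS is y = 1356 + 3p.
Short run: 4034 − 10p = 1356 + 3p gives 2678 = 13p, so p = 206.00 and y = 4034 − 10p = 1974.00.
y = 1974.00 is above potential 1866; expectations adjust and SRAS shifts left until y = 1866.
Long run: on the new AD curve, 1866 = 4034 − 10p gives p = 216.80.

Short run: p = 206.00, y = 1974.00. Long run: p = 216.80.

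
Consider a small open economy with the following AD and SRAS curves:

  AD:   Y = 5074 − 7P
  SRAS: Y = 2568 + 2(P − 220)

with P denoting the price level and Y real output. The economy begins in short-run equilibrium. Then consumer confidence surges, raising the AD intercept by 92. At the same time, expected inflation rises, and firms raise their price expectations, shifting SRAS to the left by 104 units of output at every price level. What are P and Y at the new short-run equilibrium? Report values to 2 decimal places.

P = 349.11, Y = 2722.22

After both shocks: AD is Y = 5166 − 7P and SRAS is Y = 2024 + 2P.
Setting them equal: 3142 = 9P, so P = 349.11.
Substituting into AD, Y = 2722.22.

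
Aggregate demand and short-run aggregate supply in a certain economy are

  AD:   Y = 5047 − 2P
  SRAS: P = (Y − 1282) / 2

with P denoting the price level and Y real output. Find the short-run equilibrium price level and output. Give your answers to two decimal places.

Rearrange SRAS to Y = 1282 + 2P.
Set AD = SRAS: 5047 − 2P = 1282 + 2P, so 3765 = 4P and P = 941.25.
Substituting into AD, Y = 5047 − 2P = 3164.50.

P = 941.25, Y = 3164.50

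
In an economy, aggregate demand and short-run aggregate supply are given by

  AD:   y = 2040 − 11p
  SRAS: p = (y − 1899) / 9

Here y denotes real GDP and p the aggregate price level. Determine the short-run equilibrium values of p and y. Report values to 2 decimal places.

Rearrange SRAS to y = 1899 + 9p.
Set AD = SRAS: 2040 − 11p = 1899 + 9p, so 141 = 20p and p = 7.05.
Substituting into AD, y = 2040 − 11p = 1962.45.

p = 7.05, y = 1962.45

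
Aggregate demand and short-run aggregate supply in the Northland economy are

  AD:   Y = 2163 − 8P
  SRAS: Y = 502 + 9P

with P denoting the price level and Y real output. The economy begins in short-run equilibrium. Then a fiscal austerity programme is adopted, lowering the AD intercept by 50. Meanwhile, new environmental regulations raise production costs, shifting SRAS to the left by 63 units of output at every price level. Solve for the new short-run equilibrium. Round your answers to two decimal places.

After both shocks: AD is Y = 2113 − 8P and SRAS is Y = 439 + 9P.
Setting them equal: 1674 = 17P, so P = 98.47.
Substituting into AD, Y = 1325.24.

P = 98.47, Y = 1325.24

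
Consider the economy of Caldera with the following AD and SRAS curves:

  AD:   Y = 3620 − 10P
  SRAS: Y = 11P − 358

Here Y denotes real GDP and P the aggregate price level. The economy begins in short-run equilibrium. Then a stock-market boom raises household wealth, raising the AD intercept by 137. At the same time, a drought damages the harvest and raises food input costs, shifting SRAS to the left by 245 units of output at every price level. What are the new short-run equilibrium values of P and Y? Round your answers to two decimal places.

P = 207.62, Y = 1680.81

After both shocks: AD is Y = 3757 − 10P and SRAS is Y = 11P − 603.
Setting them equal: 4360 = 21P, so P = 207.62.
Substituting into AD, Y = 1680.81.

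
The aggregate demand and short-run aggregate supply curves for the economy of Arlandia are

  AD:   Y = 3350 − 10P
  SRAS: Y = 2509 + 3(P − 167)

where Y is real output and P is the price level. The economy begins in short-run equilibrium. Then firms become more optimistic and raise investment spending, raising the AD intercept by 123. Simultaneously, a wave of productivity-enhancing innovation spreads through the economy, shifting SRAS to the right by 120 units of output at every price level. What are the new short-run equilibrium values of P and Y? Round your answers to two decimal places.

P = 103.46, Y = 2438.38

After both shocks: AD is Y = 3473 − 10P and SRAS is Y = 2128 + 3P.
Setting them equal: 1345 = 13P, so P = 103.46.
Substituting into AD, Y = 2438.38.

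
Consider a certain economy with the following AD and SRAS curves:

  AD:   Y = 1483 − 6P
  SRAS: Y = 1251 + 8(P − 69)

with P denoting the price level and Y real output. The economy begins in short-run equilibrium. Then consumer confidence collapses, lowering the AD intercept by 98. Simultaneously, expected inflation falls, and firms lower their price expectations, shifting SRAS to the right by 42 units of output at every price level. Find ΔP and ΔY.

ΔP = -10, ΔY = -38

After both shocks: AD is Y = 1385 − 6P and SRAS is Y = 741 + 8P.
Setting them equal: 644 = 14P, so P = 46.
Y = 1385 − 6·46 = 1109.
Initially P = 56, Y = 1147, so ΔP = -10 and ΔY = -38.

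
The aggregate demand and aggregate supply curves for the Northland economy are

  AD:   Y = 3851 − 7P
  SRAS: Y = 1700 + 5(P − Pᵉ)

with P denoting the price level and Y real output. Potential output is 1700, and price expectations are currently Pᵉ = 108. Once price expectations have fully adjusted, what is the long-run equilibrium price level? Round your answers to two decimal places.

Long-run P = 307.29

Short run: with Pᵉ = 108, SRAS is Y = 1160 + 5P. Setting AD = SRAS gives 2691 = 12P, so P = 224.25 and Y = 3851 − 7P = 2281.25.
Output 2281.25 is above potential 1700, so over time expected prices rise and SRAS shifts left until Y returns to 1700.
Long run: Y = 1700 on the AD curve gives 1700 = 3851 − 7P, so P = 307.29.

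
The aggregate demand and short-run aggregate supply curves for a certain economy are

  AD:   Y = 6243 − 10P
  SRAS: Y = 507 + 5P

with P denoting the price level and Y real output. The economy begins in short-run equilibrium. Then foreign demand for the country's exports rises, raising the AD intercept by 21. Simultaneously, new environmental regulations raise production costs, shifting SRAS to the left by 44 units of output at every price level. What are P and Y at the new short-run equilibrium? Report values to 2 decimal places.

P = 386.73, Y = 2396.67

After both shocks: AD is Y = 6264 − 10P and SRAS is Y = 463 + 5P.
Setting them equal: 5801 = 15P, so P = 386.73.
Substituting into AD, Y = 2396.67.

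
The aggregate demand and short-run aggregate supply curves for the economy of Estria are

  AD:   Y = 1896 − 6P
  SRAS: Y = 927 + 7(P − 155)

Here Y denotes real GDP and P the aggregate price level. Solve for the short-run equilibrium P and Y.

Write SRAS as Y = 927 + 7P − 1085 = 7P − 158.
Set AD = SRAS: 1896 − 6P = 7P − 158, so 2054 = 13P and P = 158.
Then Y = 1896 − 6·158 = 948.

P = 158, Y = 948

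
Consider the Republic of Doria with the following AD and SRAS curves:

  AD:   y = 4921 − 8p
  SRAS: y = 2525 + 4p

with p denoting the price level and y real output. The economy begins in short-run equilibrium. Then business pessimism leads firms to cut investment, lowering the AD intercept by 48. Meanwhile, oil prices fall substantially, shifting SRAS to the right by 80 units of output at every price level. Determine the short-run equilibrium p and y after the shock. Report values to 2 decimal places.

p = 189.00, y = 3361.00

After both shocks: AD is y = 4873 − 8p and SRAS is y = 2605 + 4p.
Setting them equal: 2268 = 12p, so p = 189.00.
Substituting into AD, y = 3361.00.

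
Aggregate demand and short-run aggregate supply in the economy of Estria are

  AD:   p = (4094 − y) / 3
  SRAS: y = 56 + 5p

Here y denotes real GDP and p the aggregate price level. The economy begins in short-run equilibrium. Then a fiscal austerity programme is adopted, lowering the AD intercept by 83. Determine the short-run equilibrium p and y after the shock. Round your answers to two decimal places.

p = 494.38, y = 2527.88

This is a negative demand shock: AD shifts left.
New AD: y = 4011 − 3p.
Set AD = SRAS: 4011 − 3p = 56 + 5p, so 3955 = 8p and p = 494.38.
Substituting into AD, y = 2527.88.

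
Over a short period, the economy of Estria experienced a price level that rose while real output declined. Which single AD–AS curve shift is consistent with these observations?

P rose and Y fell. An AD shift moves P and Y in the same direction; an SRAS shift moves them in opposite directions.
Here P and Y moved in opposite directions, so the SRAS curve shifted.
Since Y fell, SRAS shifted left.

SRAS shifted left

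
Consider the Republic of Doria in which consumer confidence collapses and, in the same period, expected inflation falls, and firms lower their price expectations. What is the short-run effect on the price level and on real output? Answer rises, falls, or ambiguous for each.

The first event is a negative demand shock: AD shifts left, which by itself pushes P down and Y down.
The second is a favourable supply shock: SRAS shifts right, which by itself pushes P down and Y up.
Both shocks push P down, so P falls. The two shocks push Y in opposite directions, so the effect on Y is ambiguous.

Price level: falls; output: ambiguous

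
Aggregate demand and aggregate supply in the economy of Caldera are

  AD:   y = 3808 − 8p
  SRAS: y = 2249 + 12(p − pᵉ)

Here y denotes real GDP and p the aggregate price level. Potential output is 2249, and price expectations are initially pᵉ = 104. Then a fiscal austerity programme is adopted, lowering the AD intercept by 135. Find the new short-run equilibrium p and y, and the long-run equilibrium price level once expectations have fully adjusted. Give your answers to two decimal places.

Short run: p = 133.60, y = 2604.20. Long run: p = 178.00.

AD shifts left: new AD is y = 3673 − 8p. With pᵉ = 104, SRAS is y = 1001 + 12p.
Short run: 3673 − 8p = 1001 + 12p gives 2672 = 20p, so p = 133.60 and y = 3673 − 8p = 2604.20.
y = 2604.20 is above potential 2249; expectations adjust and SRAS shifts left until y = 2249.
Long run: on the new AD curve, 2249 = 3673 − 8p gives p = 178.00.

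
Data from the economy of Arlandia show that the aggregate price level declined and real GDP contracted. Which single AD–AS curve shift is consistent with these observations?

P fell and Y fell. An AD shift moves P and Y in the same direction; an SRAS shift moves them in opposite directions.
Here P and Y moved in the same direction, so the AD curve shifted.
Since Y fell, AD shifted left.

AD shifted left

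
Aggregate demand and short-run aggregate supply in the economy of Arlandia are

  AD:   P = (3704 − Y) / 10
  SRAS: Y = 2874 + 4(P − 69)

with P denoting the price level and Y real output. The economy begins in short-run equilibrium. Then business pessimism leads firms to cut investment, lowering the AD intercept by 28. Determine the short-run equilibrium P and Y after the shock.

This is a negative demand shock: AD shifts left.
New AD: Y = 3676 − 10P.
SRAS can be written Y = 2598 + 4P.
Set AD = SRAS: 3676 − 10P = 2598 + 4P, so 1078 = 14P and P = 77.
Y = 3676 − 10·77 = 2906.

P = 77, Y = 2906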